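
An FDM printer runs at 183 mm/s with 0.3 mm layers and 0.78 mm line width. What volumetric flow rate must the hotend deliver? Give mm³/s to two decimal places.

42.82

Extrusion cross-section: 0.3 × 0.78 → 0.234 mm².
Volumetric flow = 183 × 0.234 = 42.82 mm³/s.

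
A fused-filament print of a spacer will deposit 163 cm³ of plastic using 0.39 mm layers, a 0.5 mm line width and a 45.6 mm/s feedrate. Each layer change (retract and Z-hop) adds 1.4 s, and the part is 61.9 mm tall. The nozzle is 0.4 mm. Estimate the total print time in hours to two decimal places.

5.15 hours

Bead cross-section = 0.39 × 0.5, so 0.195 mm².
Toolpath length = 163 cm³ / 0.195 mm² = 163000 / 0.195 = 835897.4 mm.
Time extruding: 835897.4 / 45.6 → 18331.1 s.
Layers = ⌈61.9/0.39⌉ = 159.
Z-hop total: 159 × 1.4 → 222.6 s.
Total = 18331.1 + 222.6 = 18553.7 s = 5.15 hours.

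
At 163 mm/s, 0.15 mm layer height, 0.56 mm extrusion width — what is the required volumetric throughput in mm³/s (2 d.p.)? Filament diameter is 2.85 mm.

Extrusion cross-section = 0.15 × 0.56, so 0.084 mm².
Q = v·A = 163 × 0.084 = 13.69 mm³/s.

13.69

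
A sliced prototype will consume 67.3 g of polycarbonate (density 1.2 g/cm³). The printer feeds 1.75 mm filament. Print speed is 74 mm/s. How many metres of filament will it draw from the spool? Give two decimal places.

Extruded volume: 67.3/1.2 = 56.0833 cm³ (56083.3 mm³).
Cross-section of 1.75 mm filament: π·(1.75/2)² = 2.4053 mm².
Length = 56083.3 / 2.4053 = 23316.55 mm = 23.32 m.

23.32 m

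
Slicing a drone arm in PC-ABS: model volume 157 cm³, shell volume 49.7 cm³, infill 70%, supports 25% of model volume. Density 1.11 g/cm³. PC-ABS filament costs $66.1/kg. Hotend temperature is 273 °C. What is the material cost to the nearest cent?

$12.04

Interior volume: 157 − 49.7 → 107.3 cm³.
Infill deposited = 0.70 × 107.3 = 75.11 cm³.
Support = 0.25 × 157, so 39.25 cm³.
Total printed volume = 49.7 + 75.11 + 39.25, so 164.06 cm³.
Mass = 164.06 × 1.11, so 182.1066 g.
At $66.1/kg: 182.1066/1000 × 66.1 = $12.04.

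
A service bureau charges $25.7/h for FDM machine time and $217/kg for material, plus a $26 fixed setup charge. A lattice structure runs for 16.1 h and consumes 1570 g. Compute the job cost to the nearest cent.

Machine-time cost = 25.7 × 16.1 = $413.77.
Material cost = 217 × 1570/1000 = $340.69.
Total = 413.77 + 340.69 + 26 = $780.46.

$780.46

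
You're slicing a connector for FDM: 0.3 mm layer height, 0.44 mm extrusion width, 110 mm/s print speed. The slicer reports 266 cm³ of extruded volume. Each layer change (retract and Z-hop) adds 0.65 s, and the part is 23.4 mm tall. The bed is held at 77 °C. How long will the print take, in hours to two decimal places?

5.10 hours

Extrusion cross-section = 0.3 × 0.44 = 0.132 mm².
Path length: 266000 mm³ / 0.132 mm² → 2015151.5 mm.
Print-move time: 2015151.5 / 110 → 18319.6 s.
Layer count = ceil(23.4 / 0.3) = 78.
Layer-change overhead = 78 × 0.65 = 50.7 s.
Total = 18319.6 + 50.7 = 18370.3 s = 5.10 hours.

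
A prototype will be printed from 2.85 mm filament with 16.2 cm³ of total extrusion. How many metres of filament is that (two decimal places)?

2.54 m

Cross-section of 2.85 mm filament: π·(2.85/2)² = 6.3794 mm².
Length = 16.2 cm³ / 6.3794 mm² = 16200 / 6.3794 = 2539.42 mm = 2.54 m.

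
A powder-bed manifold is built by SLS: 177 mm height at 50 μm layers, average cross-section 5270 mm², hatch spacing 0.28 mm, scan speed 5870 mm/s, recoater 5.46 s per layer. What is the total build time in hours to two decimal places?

8.52 hours

Layers = ⌈177/0.05⌉ = 3540.
Per-layer scan distance = 5270 / 0.28 = 18821.4 mm.
Laser time per layer: 18821.4 / 5870 → 3.2064 s.
Time per layer = 3.2064 + 5.46 = 8.6664 s.
Total: 3540 × 8.6664 s = 30679.056 s → 8.52 hours.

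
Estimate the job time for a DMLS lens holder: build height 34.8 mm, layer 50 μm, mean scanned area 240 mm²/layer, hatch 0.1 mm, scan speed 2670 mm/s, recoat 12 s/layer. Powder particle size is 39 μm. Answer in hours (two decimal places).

2.49 hours

Layer count = ceil(34.8 / 0.05) = 696.
Per-layer scan distance: 240 / 0.1 → 2400 mm.
Per-layer scan time: 2400 / 2670 → 0.8989 s.
Per-layer time = 0.8989 + 12 = 12.8989 s.
Build time = 696 × 12.8989 = 8977.6344 s = 2.49 hours.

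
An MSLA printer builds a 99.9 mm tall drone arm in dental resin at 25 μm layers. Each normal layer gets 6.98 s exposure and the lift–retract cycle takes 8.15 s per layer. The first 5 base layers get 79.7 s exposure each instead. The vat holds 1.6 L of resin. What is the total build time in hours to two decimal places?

16.90 hours

Layers = ⌈99.9/0.025⌉ = 3996.
Bottom layers = 5 × (79.7 + 8.15), so 439.25 s.
Regular layers: 3991 × (6.98 + 8.15) → 60383.83 s.
Total = 439.25 + 60383.83 = 60823.08 s = 16.90 hours.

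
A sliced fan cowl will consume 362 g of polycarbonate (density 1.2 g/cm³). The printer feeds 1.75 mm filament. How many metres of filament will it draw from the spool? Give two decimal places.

Volume = 362 g / 1.2 g·cm⁻³ = 301.6667 cm³ = 301666.7 mm³.
Filament cross-section = π × (1.75/2)² = 2.4053 mm².
Length = 301666.7 / 2.4053 = 125417.49 mm = 125.42 m.

125.42 m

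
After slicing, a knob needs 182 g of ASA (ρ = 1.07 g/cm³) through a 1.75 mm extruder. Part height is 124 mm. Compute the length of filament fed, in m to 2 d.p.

70.72 m

Volume = 182 g / 1.07 g·cm⁻³ = 170.0935 cm³ = 170093.5 mm³.
Cross-section of 1.75 mm filament: π·(1.75/2)² = 2.4053 mm².
Length = 170093.5 / 2.4053 = 70716.13 mm = 70.72 m.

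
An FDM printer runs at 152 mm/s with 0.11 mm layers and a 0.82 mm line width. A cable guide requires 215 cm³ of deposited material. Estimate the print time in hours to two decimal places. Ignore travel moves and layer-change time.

4.36 hours

Extrusion cross-section: 0.11 × 0.82 → 0.0902 mm².
Total extruded path = 215000/0.0902 = 2383592 mm.
Time extruding = 2383592 / 152 = 15681.5 s.
That's 15681.5 s → 4.36 hours.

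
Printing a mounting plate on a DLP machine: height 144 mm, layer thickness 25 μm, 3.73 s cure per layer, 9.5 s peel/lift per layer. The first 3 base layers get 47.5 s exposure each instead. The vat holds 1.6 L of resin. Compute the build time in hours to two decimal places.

Number of layers: 144 / 0.025 → 5760 (rounded up).
Bottom layers = 3 × (47.5 + 9.5) = 171 s.
Remaining layers: 5757 × (3.73 + 9.5) → 76165.11 s.
Total = 171 + 76165.11 = 76336.11 s = 21.20 hours.

21.20 hours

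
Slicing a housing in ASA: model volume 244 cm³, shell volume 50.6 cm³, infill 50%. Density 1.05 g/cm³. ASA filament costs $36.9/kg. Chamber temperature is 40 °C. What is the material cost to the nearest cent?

Interior volume = 244 − 50.6, so 193.4 cm³.
Infill deposited: 0.50 × 193.4 → 96.7 cm³.
Total printed volume = 50.6 + 96.7 = 147.3 cm³.
Mass = 147.3 × 1.05, so 154.665 g.
Cost = 154.665 g / 1000 × $36.9/kg = $5.71.

$5.71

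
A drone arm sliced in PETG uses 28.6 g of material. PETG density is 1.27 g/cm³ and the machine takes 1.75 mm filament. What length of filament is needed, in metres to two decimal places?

Volume = 28.6 g / 1.27 g·cm⁻³ = 22.5197 cm³ = 22519.7 mm³.
A = π r² = π × 0.875² = 2.4053 mm².
L = V/A = 22519.7/2.4053 = 9362.53 mm → 9.36 m.

9.36 m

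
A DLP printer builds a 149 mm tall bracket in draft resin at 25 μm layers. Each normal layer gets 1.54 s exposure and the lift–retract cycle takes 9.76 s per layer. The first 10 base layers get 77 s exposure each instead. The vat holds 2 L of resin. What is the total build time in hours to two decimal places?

18.92 hours

Number of layers: 149 / 0.025 → 5960 (rounded up).
Base layers: 10 × (77 + 9.76) → 867.6 s.
Normal layers = 5950 × (1.54 + 9.76) = 67235 s.
Sum: 867.6 + 67235 = 68102.6 s → 18.92 hours.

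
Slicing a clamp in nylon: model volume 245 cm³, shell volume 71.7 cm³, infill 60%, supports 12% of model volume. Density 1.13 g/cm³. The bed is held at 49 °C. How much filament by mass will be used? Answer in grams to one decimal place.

Volume inside the shell = 245 − 71.7 = 173.3 cm³.
Infill deposited = 0.60 × 173.3 = 103.98 cm³.
Support = 0.12 × 245, so 29.4 cm³.
Total printed volume = 71.7 + 103.98 + 29.4, so 205.08 cm³.
Mass: 205.08 × 1.13 → 231.7404 g.

231.7 g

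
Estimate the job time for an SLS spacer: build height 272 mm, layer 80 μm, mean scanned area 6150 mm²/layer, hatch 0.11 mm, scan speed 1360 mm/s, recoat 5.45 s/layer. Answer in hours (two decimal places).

43.97 hours

Layer count = ceil(272 / 0.08) = 3400.
Per-layer scan distance: 6150 / 0.11 → 55909.1 mm.
Laser time per layer = 55909.1 / 1360, so 41.1096 s.
Per-layer time: 41.1096 + 5.45 → 46.5596 s.
Total: 3400 × 46.5596 s = 158302.64 s → 43.97 hours.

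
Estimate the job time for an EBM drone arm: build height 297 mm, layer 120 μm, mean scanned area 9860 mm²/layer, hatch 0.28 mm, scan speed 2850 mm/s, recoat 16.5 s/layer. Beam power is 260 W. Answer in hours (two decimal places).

Layers = ⌈297/0.12⌉ = 2475.
Hatch length per layer = 9860 / 0.28 = 35214.3 mm.
Scan time per layer = 35214.3 / 2850, so 12.3559 s.
Per-layer time = 12.3559 + 16.5 = 28.8559 s.
Build time = 2475 × 28.8559 = 71418.3525 s = 19.84 hours.

19.84 hours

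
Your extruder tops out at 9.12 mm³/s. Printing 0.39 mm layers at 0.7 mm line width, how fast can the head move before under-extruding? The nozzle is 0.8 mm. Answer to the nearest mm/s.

33 mm/s

A = 0.39 × 0.7 = 0.273 mm².
v_max = Q/A = 9.12/0.273 = 33.41 mm/s → 33 mm/s.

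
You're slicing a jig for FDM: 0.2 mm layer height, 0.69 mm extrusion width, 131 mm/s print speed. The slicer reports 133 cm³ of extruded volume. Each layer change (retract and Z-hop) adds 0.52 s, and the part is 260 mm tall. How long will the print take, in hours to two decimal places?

Line area = 0.2 × 0.69 = 0.138 mm².
Toolpath length = 133 cm³ / 0.138 mm² = 133000 / 0.138 = 963768.1 mm.
Print-move time = 963768.1 / 131, so 7357 s.
Number of layers: 260 / 0.2 → 1300 (rounded up).
Layer-change overhead = 1300 × 0.52, so 676 s.
Altogether 7357 + 676 = 8033 s, i.e. 2.23 hours.

2.23 hours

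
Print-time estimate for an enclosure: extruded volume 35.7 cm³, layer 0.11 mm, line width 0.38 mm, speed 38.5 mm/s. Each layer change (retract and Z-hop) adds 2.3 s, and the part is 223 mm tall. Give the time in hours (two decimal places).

7.46 hours

Line area: 0.11 × 0.38 → 0.0418 mm².
Total extruded path = 35700/0.0418 = 854067 mm.
Extrusion time: 854067 / 38.5 → 22183.6 s.
Number of layers: 223 / 0.11 → 2028 (rounded up).
Z-hop total = 2028 × 2.3 = 4664.4 s.
Total = 22183.6 + 4664.4 = 26848 s = 7.46 hours.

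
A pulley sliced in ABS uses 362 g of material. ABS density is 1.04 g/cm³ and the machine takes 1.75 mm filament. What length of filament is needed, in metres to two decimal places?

144.71 m

Extruded volume: 362/1.04 = 348.0769 cm³ (348076.9 mm³).
A = π r² = π × 0.875² = 2.4053 mm².
Length = 348076.9 / 2.4053 = 144712.47 mm = 144.71 m.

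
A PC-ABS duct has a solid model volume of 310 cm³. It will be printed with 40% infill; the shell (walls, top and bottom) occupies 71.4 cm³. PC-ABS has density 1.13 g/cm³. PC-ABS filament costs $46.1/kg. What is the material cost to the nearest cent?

Infill region = 310 − 71.4 = 238.6 cm³.
Infill volume = 0.40 × 238.6 = 95.44 cm³.
Total printed volume = 71.4 + 95.44, so 166.84 cm³.
Mass: 166.84 × 1.13 → 188.5292 g.
Cost = 188.5292 g / 1000 × $46.1/kg = $8.69.

$8.69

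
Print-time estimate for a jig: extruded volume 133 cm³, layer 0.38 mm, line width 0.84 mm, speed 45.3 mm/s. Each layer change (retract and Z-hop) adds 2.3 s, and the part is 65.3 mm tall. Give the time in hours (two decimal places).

Bead cross-section = 0.38 × 0.84 = 0.3192 mm².
Total extruded path = 133000/0.3192 = 416666.7 mm.
Extrusion time: 416666.7 / 45.3 → 9197.9 s.
Layers = ⌈65.3/0.38⌉ = 172.
Z-hop total = 172 × 2.3, so 395.6 s.
Altogether 9197.9 + 395.6 = 9593.5 s, i.e. 2.66 hours.

2.66 hours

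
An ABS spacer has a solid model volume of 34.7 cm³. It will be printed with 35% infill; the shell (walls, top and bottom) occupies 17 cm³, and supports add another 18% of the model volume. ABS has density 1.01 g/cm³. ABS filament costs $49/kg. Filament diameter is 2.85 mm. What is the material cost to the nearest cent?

$1.46

Infill region: 34.7 − 17 → 17.7 cm³.
Infill deposited = 0.35 × 17.7, so 6.195 cm³.
Support = 0.18 × 34.7, so 6.246 cm³.
Deposited volume = 17 + 6.195 + 6.246, so 29.441 cm³.
Mass = 29.441 × 1.01, so 29.73541 g.
At $49/kg: 29.73541/1000 × 49 = $1.46.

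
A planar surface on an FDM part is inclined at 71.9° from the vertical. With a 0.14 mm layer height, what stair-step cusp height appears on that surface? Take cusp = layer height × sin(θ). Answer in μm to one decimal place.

133.1 μm

Cusp = layer height × sin(71.9°) = 0.14 × 0.9505 = 0.13307 mm = 133.1 μm.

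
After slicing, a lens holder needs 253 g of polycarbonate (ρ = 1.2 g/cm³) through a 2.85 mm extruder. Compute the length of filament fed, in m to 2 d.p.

Volume = 253 g / 1.2 g·cm⁻³ = 210.8333 cm³ = 210833.3 mm³.
Cross-section of 2.85 mm filament: π·(2.85/2)² = 6.3794 mm².
Length = 210833.3 / 6.3794 = 33049.08 mm = 33.05 m.

33.05 m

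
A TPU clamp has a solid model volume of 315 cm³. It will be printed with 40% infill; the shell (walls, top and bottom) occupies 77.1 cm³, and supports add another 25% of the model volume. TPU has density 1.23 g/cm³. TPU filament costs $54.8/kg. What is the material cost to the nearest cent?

Infill region = 315 − 77.1, so 237.9 cm³.
Deposited infill: 0.40 × 237.9 → 95.16 cm³.
Support = 0.25 × 315, so 78.75 cm³.
Total extruded = 77.1 + 95.16 + 78.75 = 251.01 cm³.
Mass = 251.01 × 1.23 = 308.7423 g.
Cost = 308.7423 g / 1000 × $54.8/kg = $16.92.

$16.92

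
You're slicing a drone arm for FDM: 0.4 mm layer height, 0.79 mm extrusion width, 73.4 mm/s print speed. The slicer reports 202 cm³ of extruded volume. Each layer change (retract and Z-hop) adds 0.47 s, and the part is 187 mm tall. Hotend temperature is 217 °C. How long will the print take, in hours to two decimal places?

2.48 hours

Extrusion cross-section: 0.4 × 0.79 → 0.316 mm².
Path length: 202000 mm³ / 0.316 mm² → 639240.5 mm.
Extrusion time = 639240.5 / 73.4, so 8709 s.
Layers = ⌈187/0.4⌉ = 468.
Layer-change overhead = 468 × 0.47 = 219.96 s.
Total = 8709 + 219.96 = 8928.96 s = 2.48 hours.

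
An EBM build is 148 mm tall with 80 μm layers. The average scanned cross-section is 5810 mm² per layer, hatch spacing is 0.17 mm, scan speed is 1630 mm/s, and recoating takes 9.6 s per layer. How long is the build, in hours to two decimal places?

Layer count = ceil(148 / 0.08) = 1850.
Scan path per layer = 5810 / 0.17 = 34176.5 mm.
Per-layer scan time: 34176.5 / 1630 → 20.9672 s.
Per-layer time: 20.9672 + 9.6 → 30.5672 s.
Build time = 1850 × 30.5672 = 56549.32 s = 15.71 hours.

15.71 hours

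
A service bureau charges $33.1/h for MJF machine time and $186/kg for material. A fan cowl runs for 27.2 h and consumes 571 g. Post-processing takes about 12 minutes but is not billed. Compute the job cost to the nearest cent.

Machine cost = 33.1 × 27.2 = $900.32.
Material cost = 186 × 571/1000, so $106.206.
Total = 900.32 + 106.206 = 1006.526 ≈ $1006.53.

$1006.53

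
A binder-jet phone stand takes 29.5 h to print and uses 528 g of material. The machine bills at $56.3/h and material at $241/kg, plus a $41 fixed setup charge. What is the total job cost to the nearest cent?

$1829.10

Time charge = 56.3 × 29.5 = $1660.85.
Feedstock cost = 241 × 528/1000, so $127.248.
Adding setup: 1660.85 + 127.248 + 41 → 1829.098 ≈ $1829.10.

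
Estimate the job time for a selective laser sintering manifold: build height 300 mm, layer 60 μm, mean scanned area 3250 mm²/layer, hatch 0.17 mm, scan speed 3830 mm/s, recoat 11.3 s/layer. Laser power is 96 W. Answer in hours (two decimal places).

22.63 hours

Number of layers: 300 / 0.06 → 5000 (rounded up).
Hatch length per layer: 3250 / 0.17 → 19117.6 mm.
Per-layer scan time = 19117.6 / 3830 = 4.9915 s.
Per-layer time: 4.9915 + 11.3 → 16.2915 s.
Build time = 5000 × 16.2915 = 81457.5 s = 22.63 hours.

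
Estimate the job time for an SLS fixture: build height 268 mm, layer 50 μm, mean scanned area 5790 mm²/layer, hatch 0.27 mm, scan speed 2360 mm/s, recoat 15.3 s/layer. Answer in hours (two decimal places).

36.31 hours

Layer count = ceil(268 / 0.05) = 5360.
Per-layer scan distance: 5790 / 0.27 → 21444.4 mm.
Laser time per layer = 21444.4 / 2360, so 9.0866 s.
Per-layer time = 9.0866 + 15.3 = 24.3866 s.
Total: 5360 × 24.3866 s = 130712.176 s → 36.31 hours.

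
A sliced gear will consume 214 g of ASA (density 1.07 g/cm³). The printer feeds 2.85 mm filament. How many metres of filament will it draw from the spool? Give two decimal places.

Volume = 214 g / 1.07 g·cm⁻³ = 200 cm³ = 200000 mm³.
Filament cross-section = π × (2.85/2)² = 6.3794 mm².
Length = 200000 / 6.3794 = 31350.91 mm = 31.35 m.

31.35 m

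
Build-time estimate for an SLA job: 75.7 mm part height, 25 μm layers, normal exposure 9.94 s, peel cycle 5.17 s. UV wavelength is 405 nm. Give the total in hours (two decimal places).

Layer count = ceil(75.7 / 0.025) = 3028.
Cycle time: 9.94 + 5.17 → 15.11 s.
Total = 3028 × 15.11 = 45753.08 s = 12.71 hours.

12.71 hours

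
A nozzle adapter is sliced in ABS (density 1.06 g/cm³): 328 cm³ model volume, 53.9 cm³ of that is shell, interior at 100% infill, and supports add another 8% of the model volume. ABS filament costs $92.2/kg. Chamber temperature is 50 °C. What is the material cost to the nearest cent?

$34.62

Interior volume: 328 − 53.9 → 274.1 cm³.
Infill volume = 1.00 × 274.1, so 274.1 cm³.
Support = 0.08 × 328, so 26.24 cm³.
Total extruded = 53.9 + 274.1 + 26.24 = 354.24 cm³.
Mass = 354.24 × 1.06, so 375.4944 g.
Cost = 375.4944 g / 1000 × $92.2/kg = $34.62.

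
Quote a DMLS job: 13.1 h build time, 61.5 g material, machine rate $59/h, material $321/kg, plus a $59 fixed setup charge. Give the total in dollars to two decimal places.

Machine-time cost = 59 × 13.1 = $772.90.
Material cost: 321 × 61.5/1000 → $19.7415.
Adding setup: 772.90 + 19.7415 + 59 → 851.6415 ≈ $851.64.

$851.64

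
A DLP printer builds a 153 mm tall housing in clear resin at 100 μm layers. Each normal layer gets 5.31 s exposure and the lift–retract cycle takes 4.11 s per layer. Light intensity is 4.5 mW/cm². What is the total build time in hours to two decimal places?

4.00 hours

Layer count = ceil(153 / 0.1) = 1530.
Per-layer time: 5.31 + 4.11 → 9.42 s.
Total = 1530 × 9.42 = 14412.6 s = 4.00 hours.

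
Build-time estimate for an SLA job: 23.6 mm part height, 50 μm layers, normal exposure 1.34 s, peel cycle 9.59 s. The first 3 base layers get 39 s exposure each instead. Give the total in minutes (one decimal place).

Number of layers: 23.6 / 0.05 → 472 (rounded up).
Base layers = 3 × (39 + 9.59) = 145.77 s.
Remaining layers = 469 × (1.34 + 9.59), so 5126.17 s.
Sum: 145.77 + 5126.17 = 5271.94 s → 87.9 minutes.

87.9 minutes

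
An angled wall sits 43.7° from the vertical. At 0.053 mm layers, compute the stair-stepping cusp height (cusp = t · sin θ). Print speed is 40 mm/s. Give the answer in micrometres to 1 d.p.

36.6 μm

sin(43.7°) = 0.6909, so cusp = 0.053 × 0.6909 = 0.036618 mm → 36.6 μm.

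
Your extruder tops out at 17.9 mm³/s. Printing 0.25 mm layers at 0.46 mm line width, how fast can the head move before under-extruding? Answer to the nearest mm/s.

156 mm/s

Extrusion cross-section = 0.25 × 0.46 = 0.115 mm².
v_max = Q/A = 17.9/0.115 = 155.65 mm/s → 156 mm/s.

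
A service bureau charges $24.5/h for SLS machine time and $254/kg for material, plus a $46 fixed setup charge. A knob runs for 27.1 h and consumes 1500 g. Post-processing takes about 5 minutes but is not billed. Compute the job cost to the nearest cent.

Time charge = 24.5 × 27.1 = $663.95.
Material cost = 254 × 1500/1000, so $381.00.
Adding setup: 663.95 + 381.00 + 46 → $1090.95.

$1090.95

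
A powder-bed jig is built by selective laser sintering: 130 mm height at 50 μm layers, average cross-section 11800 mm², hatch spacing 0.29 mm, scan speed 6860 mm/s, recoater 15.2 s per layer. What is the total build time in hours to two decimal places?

15.26 hours

Number of layers: 130 / 0.05 → 2600 (rounded up).
Hatch length per layer: 11800 / 0.29 → 40689.7 mm.
Per-layer scan time = 40689.7 / 6860, so 5.9314 s.
Time per layer = 5.9314 + 15.2, so 21.1314 s.
Build time = 2600 × 21.1314 = 54941.64 s = 15.26 hours.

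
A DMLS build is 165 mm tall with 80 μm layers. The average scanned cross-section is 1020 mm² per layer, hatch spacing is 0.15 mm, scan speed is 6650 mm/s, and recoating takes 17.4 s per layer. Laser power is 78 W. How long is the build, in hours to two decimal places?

Layer count = ceil(165 / 0.08) = 2063.
Per-layer scan distance = 1020 / 0.15, so 6800 mm.
Per-layer scan time = 6800 / 6650, so 1.0226 s.
Layer cycle: 1.0226 + 17.4 → 18.4226 s.
2063 layers × 18.4226 s/layer = 38005.8238 s, i.e. 10.56 hours.

10.56 hours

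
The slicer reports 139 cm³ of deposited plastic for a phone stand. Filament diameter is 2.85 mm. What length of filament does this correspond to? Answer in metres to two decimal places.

21.79 m

A = π r² = π × 1.425² = 6.3794 mm².
Length = 139 cm³ / 6.3794 mm² = 139000 / 6.3794 = 21788.88 mm = 21.79 m.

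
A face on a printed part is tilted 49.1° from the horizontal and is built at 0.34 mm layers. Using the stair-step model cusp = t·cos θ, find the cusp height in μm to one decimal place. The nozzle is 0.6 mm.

222.6 μm

h_c = t·cos θ = 0.34 × 0.6547 = 0.222598 mm (222.6 μm).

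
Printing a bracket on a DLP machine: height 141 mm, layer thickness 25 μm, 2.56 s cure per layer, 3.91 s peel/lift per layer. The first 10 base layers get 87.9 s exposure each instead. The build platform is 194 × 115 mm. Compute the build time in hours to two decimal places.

Number of layers: 141 / 0.025 → 5640 (rounded up).
Base layers = 10 × (87.9 + 3.91), so 918.1 s.
Regular layers = 5630 × (2.56 + 3.91) = 36426.1 s.
Sum: 918.1 + 36426.1 = 37344.2 s → 10.37 hours.

10.37 hours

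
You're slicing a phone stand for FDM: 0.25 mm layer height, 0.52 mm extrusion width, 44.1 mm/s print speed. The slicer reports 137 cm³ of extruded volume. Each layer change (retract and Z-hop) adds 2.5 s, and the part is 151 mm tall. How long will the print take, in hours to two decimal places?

7.06 hours

Extrusion cross-section = 0.25 × 0.52, so 0.13 mm².
Toolpath length = 137 cm³ / 0.13 mm² = 137000 / 0.13 = 1053846.2 mm.
Print-move time = 1053846.2 / 44.1 = 23896.7 s.
Layers = ⌈151/0.25⌉ = 604.
Non-print overhead = 604 × 2.5, so 1510 s.
Total = 23896.7 + 1510 = 25406.7 s = 7.06 hours.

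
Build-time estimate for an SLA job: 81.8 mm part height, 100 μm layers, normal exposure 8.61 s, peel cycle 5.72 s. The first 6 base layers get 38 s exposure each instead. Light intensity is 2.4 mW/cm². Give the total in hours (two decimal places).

Layers = ⌈81.8/0.1⌉ = 818.
Bottom layers: 6 × (38 + 5.72) → 262.32 s.
Normal layers = 812 × (8.61 + 5.72), so 11635.96 s.
Sum: 262.32 + 11635.96 = 11898.28 s → 3.31 hours.

3.31 hours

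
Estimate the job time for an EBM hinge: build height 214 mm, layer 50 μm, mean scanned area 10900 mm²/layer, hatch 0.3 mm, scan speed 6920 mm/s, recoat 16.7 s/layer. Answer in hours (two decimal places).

Number of layers: 214 / 0.05 → 4280 (rounded up).
Hatch length per layer = 10900 / 0.3, so 36333.3 mm.
Scan time per layer = 36333.3 / 6920, so 5.2505 s.
Per-layer time = 5.2505 + 16.7 = 21.9505 s.
4280 layers × 21.9505 s/layer = 93948.14 s, i.e. 26.10 hours.

26.10 hours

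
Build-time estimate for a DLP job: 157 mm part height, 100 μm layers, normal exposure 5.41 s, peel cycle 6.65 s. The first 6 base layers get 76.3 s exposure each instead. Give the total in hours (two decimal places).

5.38 hours

Layers = ⌈157/0.1⌉ = 1570.
Base layers = 6 × (76.3 + 6.65), so 497.7 s.
Regular layers: 1564 × (5.41 + 6.65) → 18861.84 s.
Sum: 497.7 + 18861.84 = 19359.54 s → 5.38 hours.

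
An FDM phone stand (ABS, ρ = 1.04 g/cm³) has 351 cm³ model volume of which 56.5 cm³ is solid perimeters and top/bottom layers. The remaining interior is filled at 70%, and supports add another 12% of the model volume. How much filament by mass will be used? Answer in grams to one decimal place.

317.0 g

Infill region: 351 − 56.5 → 294.5 cm³.
Infill volume: 0.70 × 294.5 → 206.15 cm³.
Support: 0.12 × 351 → 42.12 cm³.
Total extruded = 56.5 + 206.15 + 42.12, so 304.77 cm³.
Mass = 304.77 × 1.04 = 316.9608 g.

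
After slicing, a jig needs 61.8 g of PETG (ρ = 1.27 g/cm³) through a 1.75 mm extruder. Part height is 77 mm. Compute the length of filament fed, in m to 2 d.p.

Extruded volume: 61.8/1.27 = 48.6614 cm³ (48661.4 mm³).
Filament cross-section = π × (1.75/2)² = 2.4053 mm².
Length = 48661.4 / 2.4053 = 20230.91 mm = 20.23 m.

20.23 m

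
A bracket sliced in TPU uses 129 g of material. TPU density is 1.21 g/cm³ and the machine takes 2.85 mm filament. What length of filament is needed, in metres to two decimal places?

16.71 m

Extruded volume: 129/1.21 = 106.6116 cm³ (106611.6 mm³).
Cross-section of 2.85 mm filament: π·(2.85/2)² = 6.3794 mm².
L = V/A = 106611.6/6.3794 = 16711.85 mm → 16.71 m.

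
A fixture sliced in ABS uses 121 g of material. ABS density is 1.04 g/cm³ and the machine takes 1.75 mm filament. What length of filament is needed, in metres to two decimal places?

Volume = 121 g / 1.04 g·cm⁻³ = 116.3462 cm³ = 116346.2 mm³.
Filament cross-section = π × (1.75/2)² = 2.4053 mm².
Length = 116346.2 / 2.4053 = 48370.76 mm = 48.37 m.

48.37 m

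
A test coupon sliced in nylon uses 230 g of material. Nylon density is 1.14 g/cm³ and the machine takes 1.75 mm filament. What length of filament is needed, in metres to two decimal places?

Volume = 230 g / 1.14 g·cm⁻³ = 201.7544 cm³ = 201754.4 mm³.
Cross-section of 1.75 mm filament: π·(1.75/2)² = 2.4053 mm².
L = V/A = 201754.4/2.4053 = 83879.1 mm → 83.88 m.

83.88 m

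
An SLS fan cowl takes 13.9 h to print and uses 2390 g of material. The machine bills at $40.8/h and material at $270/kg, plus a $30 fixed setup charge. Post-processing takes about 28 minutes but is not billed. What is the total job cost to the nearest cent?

$1242.42

Time charge: 40.8 × 13.9 → $567.12.
Material charge: 270 × 2390/1000 → $645.30.
Adding setup: 567.12 + 645.30 + 30 → $1242.42.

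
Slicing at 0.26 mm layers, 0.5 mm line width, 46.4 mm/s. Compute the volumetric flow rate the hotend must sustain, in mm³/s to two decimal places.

Extrusion cross-section = 0.26 × 0.5, so 0.13 mm².
Q = v·A = 46.4 × 0.13 = 6.03 mm³/s.

6.03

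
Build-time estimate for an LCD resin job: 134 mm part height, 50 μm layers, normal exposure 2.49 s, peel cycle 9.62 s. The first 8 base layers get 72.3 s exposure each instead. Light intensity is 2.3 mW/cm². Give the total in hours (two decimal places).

Layers = ⌈134/0.05⌉ = 2680.
Bottom layers = 8 × (72.3 + 9.62) = 655.36 s.
Regular layers = 2672 × (2.49 + 9.62) = 32357.92 s.
Total = 655.36 + 32357.92 = 33013.28 s = 9.17 hours.

9.17 hours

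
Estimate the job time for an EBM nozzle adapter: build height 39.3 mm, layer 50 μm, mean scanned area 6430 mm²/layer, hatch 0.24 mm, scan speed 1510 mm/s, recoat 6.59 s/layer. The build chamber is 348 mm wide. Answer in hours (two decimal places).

Number of layers: 39.3 / 0.05 → 786 (rounded up).
Scan path per layer: 6430 / 0.24 → 26791.7 mm.
Beam time per layer = 26791.7 / 1510 = 17.7428 s.
Time per layer = 17.7428 + 6.59 = 24.3328 s.
786 layers × 24.3328 s/layer = 19125.5808 s, i.e. 5.31 hours.

5.31 hours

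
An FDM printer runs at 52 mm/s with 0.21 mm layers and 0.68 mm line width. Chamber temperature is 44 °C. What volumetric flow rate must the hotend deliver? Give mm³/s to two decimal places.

7.43

Bead cross-section: 0.21 × 0.68 → 0.1428 mm².
Volumetric flow = 52 × 0.1428 = 7.43 mm³/s.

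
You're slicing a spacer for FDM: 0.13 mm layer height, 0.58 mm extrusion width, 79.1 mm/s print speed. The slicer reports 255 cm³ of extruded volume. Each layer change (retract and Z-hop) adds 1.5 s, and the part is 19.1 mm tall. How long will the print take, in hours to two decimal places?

Extrusion cross-section: 0.13 × 0.58 → 0.0754 mm².
Total extruded path = 255000/0.0754 = 3381962.9 mm.
Print-move time = 3381962.9 / 79.1 = 42755.5 s.
Layer count = ceil(19.1 / 0.13) = 147.
Layer-change overhead = 147 × 1.5, so 220.5 s.
Total = 42755.5 + 220.5 = 42976 s = 11.94 hours.

11.94 hours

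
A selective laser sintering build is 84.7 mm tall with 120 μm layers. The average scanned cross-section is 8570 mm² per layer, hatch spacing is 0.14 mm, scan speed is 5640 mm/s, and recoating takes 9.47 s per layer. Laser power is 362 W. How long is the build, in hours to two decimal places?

Layers = ⌈84.7/0.12⌉ = 706.
Scan path per layer = 8570 / 0.14 = 61214.3 mm.
Per-layer scan time = 61214.3 / 5640, so 10.8536 s.
Layer cycle = 10.8536 + 9.47, so 20.3236 s.
706 layers × 20.3236 s/layer = 14348.4616 s, i.e. 3.99 hours.

3.99 hours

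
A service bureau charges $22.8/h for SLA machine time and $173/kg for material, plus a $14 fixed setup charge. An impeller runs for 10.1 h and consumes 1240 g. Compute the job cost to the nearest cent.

Time charge = 22.8 × 10.1 = $230.28.
Material cost = 173 × 1240/1000 = $214.52.
Adding setup: 230.28 + 214.52 + 14 → $458.80.

$458.80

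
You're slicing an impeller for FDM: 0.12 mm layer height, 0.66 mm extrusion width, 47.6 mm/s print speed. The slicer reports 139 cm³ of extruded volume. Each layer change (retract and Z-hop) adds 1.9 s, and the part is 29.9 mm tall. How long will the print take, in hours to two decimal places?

Line area: 0.12 × 0.66 → 0.0792 mm².
Path length: 139000 mm³ / 0.0792 mm² → 1755050.5 mm.
Extrusion time = 1755050.5 / 47.6, so 36870.8 s.
Layers = ⌈29.9/0.12⌉ = 250.
Z-hop total = 250 × 1.9 = 475 s.
Altogether 36870.8 + 475 = 37345.8 s, i.e. 10.37 hours.

10.37 hours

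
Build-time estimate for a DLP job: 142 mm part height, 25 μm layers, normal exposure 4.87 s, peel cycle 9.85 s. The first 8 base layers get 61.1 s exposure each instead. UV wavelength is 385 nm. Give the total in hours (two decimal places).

23.35 hours

Layer count = ceil(142 / 0.025) = 5680.
Base layers = 8 × (61.1 + 9.85) = 567.6 s.
Normal layers = 5672 × (4.87 + 9.85), so 83491.84 s.
Sum: 567.6 + 83491.84 = 84059.44 s → 23.35 hours.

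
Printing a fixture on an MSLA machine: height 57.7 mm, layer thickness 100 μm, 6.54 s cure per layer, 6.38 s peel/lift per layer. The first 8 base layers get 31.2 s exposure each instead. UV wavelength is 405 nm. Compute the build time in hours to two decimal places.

2.13 hours

Layers = ⌈57.7/0.1⌉ = 577.
Burn-in layers = 8 × (31.2 + 6.38), so 300.64 s.
Regular layers: 569 × (6.54 + 6.38) → 7351.48 s.
Sum: 300.64 + 7351.48 = 7652.12 s → 2.13 hours.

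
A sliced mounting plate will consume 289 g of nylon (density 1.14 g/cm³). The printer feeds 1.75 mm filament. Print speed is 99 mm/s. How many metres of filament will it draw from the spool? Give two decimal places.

Extruded volume: 289/1.14 = 253.5088 cm³ (253508.8 mm³).
Cross-section of 1.75 mm filament: π·(1.75/2)² = 2.4053 mm².
Length = 253508.8 / 2.4053 = 105395.92 mm = 105.40 m.

105.40 m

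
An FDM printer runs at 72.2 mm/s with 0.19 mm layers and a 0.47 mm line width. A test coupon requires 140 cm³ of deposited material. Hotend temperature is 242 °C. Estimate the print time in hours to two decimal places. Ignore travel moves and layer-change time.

6.03 hours

Extrusion cross-section: 0.19 × 0.47 → 0.0893 mm².
Path length: 140000 mm³ / 0.0893 mm² → 1567749.2 mm.
Extrusion time: 1567749.2 / 72.2 → 21714 s.
That's 21714 s → 6.03 hours.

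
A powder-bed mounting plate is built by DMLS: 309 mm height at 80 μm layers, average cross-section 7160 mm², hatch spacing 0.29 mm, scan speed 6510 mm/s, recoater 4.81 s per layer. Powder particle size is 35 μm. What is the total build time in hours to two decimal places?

9.23 hours

Layers = ⌈309/0.08⌉ = 3863.
Per-layer scan distance: 7160 / 0.29 → 24689.7 mm.
Per-layer scan time = 24689.7 / 6510 = 3.7926 s.
Per-layer time: 3.7926 + 4.81 → 8.6026 s.
3863 layers × 8.6026 s/layer = 33231.8438 s, i.e. 9.23 hours.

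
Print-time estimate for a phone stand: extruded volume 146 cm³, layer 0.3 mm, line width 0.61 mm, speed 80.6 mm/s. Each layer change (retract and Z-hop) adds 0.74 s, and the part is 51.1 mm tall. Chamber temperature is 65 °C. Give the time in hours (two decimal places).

Bead cross-section = 0.3 × 0.61 = 0.183 mm².
Toolpath length = 146 cm³ / 0.183 mm² = 146000 / 0.183 = 797814.2 mm.
Extrusion time = 797814.2 / 80.6, so 9898.4 s.
Layer count = ceil(51.1 / 0.3) = 171.
Z-hop total = 171 × 0.74, so 126.54 s.
Total = 9898.4 + 126.54 = 10024.94 s = 2.78 hours.

2.78 hours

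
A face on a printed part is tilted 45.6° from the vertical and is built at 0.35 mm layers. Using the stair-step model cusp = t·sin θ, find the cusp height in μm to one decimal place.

h_c = t·sin θ = 0.35 × 0.7145 = 0.250075 mm (250.1 μm).

250.1 μm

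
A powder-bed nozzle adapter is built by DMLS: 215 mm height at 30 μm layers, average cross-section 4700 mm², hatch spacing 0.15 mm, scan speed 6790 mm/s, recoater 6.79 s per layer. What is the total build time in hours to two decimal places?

Layers = ⌈215/0.03⌉ = 7167.
Scan path per layer = 4700 / 0.15 = 31333.3 mm.
Scan time per layer: 31333.3 / 6790 → 4.6146 s.
Per-layer time = 4.6146 + 6.79 = 11.4046 s.
Build time = 7167 × 11.4046 = 81736.7682 s = 22.70 hours.

22.70 hours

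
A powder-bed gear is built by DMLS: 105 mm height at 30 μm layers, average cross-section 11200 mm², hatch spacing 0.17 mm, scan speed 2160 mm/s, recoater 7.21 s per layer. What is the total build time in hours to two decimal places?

Number of layers: 105 / 0.03 → 3500 (rounded up).
Hatch length per layer: 11200 / 0.17 → 65882.4 mm.
Laser time per layer: 65882.4 / 2160 → 30.5011 s.
Time per layer = 30.5011 + 7.21, so 37.7111 s.
Build time = 3500 × 37.7111 = 131988.85 s = 36.66 hours.

36.66 hours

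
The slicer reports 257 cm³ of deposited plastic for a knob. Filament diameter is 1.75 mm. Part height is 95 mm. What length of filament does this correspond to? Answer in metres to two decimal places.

A = π r² = π × 0.875² = 2.4053 mm².
Length = 257 cm³ / 2.4053 mm² = 257000 / 2.4053 = 106847.38 mm = 106.85 m.

106.85 m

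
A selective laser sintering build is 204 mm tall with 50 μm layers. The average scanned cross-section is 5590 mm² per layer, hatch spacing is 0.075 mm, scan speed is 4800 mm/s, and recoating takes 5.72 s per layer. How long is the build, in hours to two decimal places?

Number of layers: 204 / 0.05 → 4080 (rounded up).
Per-layer scan distance: 5590 / 0.075 → 74533.3 mm.
Per-layer scan time = 74533.3 / 4800, so 15.5278 s.
Layer cycle = 15.5278 + 5.72 = 21.2478 s.
4080 layers × 21.2478 s/layer = 86691.024 s, i.e. 24.08 hours.

24.08 hours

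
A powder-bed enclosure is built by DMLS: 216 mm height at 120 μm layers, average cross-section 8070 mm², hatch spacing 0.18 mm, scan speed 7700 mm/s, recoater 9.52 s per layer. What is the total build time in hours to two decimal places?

7.67 hours

Number of layers: 216 / 0.12 → 1800 (rounded up).
Scan path per layer = 8070 / 0.18, so 44833.3 mm.
Laser time per layer = 44833.3 / 7700 = 5.8225 s.
Per-layer time: 5.8225 + 9.52 → 15.3425 s.
Build time = 1800 × 15.3425 = 27616.5 s = 7.67 hours.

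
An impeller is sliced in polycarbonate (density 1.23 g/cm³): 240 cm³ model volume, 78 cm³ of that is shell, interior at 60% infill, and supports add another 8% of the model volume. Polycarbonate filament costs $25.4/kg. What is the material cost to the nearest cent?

$6.07

Volume inside the shell: 240 − 78 → 162 cm³.
Infill deposited = 0.60 × 162, so 97.2 cm³.
Support = 0.08 × 240 = 19.2 cm³.
Total extruded = 78 + 97.2 + 19.2, so 194.4 cm³.
Mass: 194.4 × 1.23 → 239.112 g.
Cost = 239.112 g / 1000 × $25.4/kg = $6.07.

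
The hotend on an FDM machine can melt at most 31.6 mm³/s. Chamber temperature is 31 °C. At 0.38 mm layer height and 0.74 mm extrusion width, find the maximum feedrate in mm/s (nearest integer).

112 mm/s

Extrusion cross-section = 0.38 × 0.74 = 0.2812 mm².
Max speed = 31.6 / 0.2812 = 112.38 ≈ 112 mm/s.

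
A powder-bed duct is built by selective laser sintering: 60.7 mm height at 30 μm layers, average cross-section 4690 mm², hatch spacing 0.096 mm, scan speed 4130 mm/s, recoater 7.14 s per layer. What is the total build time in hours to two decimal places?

10.66 hours

Number of layers: 60.7 / 0.03 → 2024 (rounded up).
Hatch length per layer = 4690 / 0.096, so 48854.2 mm.
Scan time per layer = 48854.2 / 4130, so 11.8291 s.
Time per layer: 11.8291 + 7.14 → 18.9691 s.
2024 layers × 18.9691 s/layer = 38393.4584 s, i.e. 10.66 hours.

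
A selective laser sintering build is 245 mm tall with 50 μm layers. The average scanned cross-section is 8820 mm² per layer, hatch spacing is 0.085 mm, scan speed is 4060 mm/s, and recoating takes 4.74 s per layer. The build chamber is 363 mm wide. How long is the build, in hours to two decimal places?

Number of layers: 245 / 0.05 → 4900 (rounded up).
Per-layer scan distance: 8820 / 0.085 → 103764.7 mm.
Laser time per layer = 103764.7 / 4060, so 25.5578 s.
Layer cycle = 25.5578 + 4.74, so 30.2978 s.
Build time = 4900 × 30.2978 = 148459.22 s = 41.24 hours.

41.24 hours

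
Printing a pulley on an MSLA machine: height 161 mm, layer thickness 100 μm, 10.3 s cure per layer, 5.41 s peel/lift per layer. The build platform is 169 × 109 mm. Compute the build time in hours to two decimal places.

7.03 hours

Layers = ⌈161/0.1⌉ = 1610.
Per-layer time = 10.3 + 5.41, so 15.71 s.
Total = 1610 × 15.71 = 25293.1 s = 7.03 hours.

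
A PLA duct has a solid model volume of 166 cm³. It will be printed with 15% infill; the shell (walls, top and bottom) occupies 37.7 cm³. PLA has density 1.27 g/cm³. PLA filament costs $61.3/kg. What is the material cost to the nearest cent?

Volume inside the shell = 166 − 37.7, so 128.3 cm³.
Infill volume: 0.15 × 128.3 → 19.245 cm³.
Deposited volume = 37.7 + 19.245, so 56.945 cm³.
Mass = 56.945 × 1.27, so 72.32015 g.
Cost = 72.32015 g / 1000 × $61.3/kg = $4.43.

$4.43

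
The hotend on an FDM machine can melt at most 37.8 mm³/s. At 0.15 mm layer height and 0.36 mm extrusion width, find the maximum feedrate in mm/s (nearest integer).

A = 0.15 × 0.36 = 0.054 mm².
Max speed = 37.8 / 0.054 = 700.00 ≈ 700 mm/s.

700 mm/s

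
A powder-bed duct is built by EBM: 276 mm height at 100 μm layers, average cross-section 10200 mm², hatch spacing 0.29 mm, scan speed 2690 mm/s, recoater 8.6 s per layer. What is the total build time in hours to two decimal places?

Number of layers: 276 / 0.1 → 2760 (rounded up).
Hatch length per layer: 10200 / 0.29 → 35172.4 mm.
Per-layer scan time = 35172.4 / 2690 = 13.0752 s.
Per-layer time: 13.0752 + 8.6 → 21.6752 s.
2760 layers × 21.6752 s/layer = 59823.552 s, i.e. 16.62 hours.

16.62 hours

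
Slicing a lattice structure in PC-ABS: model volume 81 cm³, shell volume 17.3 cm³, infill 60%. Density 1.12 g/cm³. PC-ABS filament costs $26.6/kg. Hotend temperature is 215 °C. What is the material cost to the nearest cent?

Infill region = 81 − 17.3 = 63.7 cm³.
Deposited infill = 0.60 × 63.7, so 38.22 cm³.
Total printed volume = 17.3 + 38.22 = 55.52 cm³.
Mass = 55.52 × 1.12 = 62.1824 g.
Cost = 62.1824 g / 1000 × $26.6/kg = $1.65.

$1.65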